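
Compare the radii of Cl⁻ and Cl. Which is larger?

Cl⁻

Forming Cl⁻ adds 1 electron to Cl. More electron–electron repulsion in the same shell, with unchanged nuclear charge, lets the cloud expand.
An anion is larger than its parent atom: Cl⁻ > Cl.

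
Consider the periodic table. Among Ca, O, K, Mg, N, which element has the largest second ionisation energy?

After 1 electron has been removed, what remains? Ca⁺ still has 1 valence electron; O⁺ still has 5 valence electrons; K⁺ is the bare [Ar] core; Mg⁺ still has 1 valence electron; N⁺ still has 4 valence electrons.
Usually core removal costs more than valence removal, but here the competition is close: a tightly held n=2 valence electron can cost more to remove than an n=3 core electron, so the actual values have to decide it.
Valence configurations: Ca⁺ [Ar]4s¹, O⁺ [He]2s²2p³, Mg⁺ [Ne]3s¹, N⁺ [He]2s²2p².
Approximate IE_2 values (kJ/mol): Ca 1145, O 3388, K 3052, Mg 1451, N 2856.
Putting it together, IE_2: Ca < Mg < N < K < O.

O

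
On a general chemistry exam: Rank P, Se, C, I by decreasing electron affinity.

I > Se > C > P

C is in period 2, group 14; P is in period 3, group 15; Se is in period 4, group 16; I is in period 5, group 17.
Electron affinity generally becomes more exothermic across a period toward the halogens and less exothermic down a group.
A diagonal step moves right (one effect) and down (the opposite effect) at once.
C > P: the two effects oppose for this pair; the down-group effect wins (122 vs 72 kJ/mol).
Se > C: the two effects oppose for this pair; the across-period effect wins (195 vs 122 kJ/mol).
I > Se: period and group pull opposite ways; the across-period shift dominates (295 vs 195 kJ/mol).
Tabulated electron affinity (kJ/mol): C 122, P 72, Se 195, I 295.
So from highest to lowest: I > Se > C > P.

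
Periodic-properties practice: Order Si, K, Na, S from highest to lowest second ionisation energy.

Consider each +1 ion: Si⁺ still has 3 valence electrons; K⁺ is the bare [Ar] core; Na⁺ is the bare [Ne] core; S⁺ still has 5 valence electrons.
Breaking into a closed-shell core is much more expensive than removing a leftover valence electron — K and Na have the largest IE_2 here.
Valence configurations: Si⁺ [Ne]3s²3p¹, S⁺ [Ne]3s²3p³.
The numbers (kJ/mol): Si 1577, K 3052, Na 4562, S 2252.
So the second ionization energies run Si < S < K < Na.

Na, K, S, Si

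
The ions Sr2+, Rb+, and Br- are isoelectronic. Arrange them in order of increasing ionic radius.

All of these have 36 electrons, so size is governed by nuclear charge alone: the more protons, the stronger the pull on the same electron cloud, and the smaller the ion.
Nuclear charges: Sr2+ (Z=38), Rb+ (Z=37), Br- (Z=35).
Smallest to largest: Sr2+ < Rb+ < Br-.

Sr2+ < Rb+ < Br-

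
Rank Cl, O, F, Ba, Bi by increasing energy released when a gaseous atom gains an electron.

O is in period 2, group 16; F is in period 2, group 17; Cl is in period 3, group 17; Ba is in period 6, group 2; Bi is in period 6, group 15.
Adding an electron releases more energy for atoms nearer the top right (short of the noble gases).
Neither a single period nor a single group — weigh both effects.
Bi > Ba: Bi lies to the right of Ba in period 6, so the across-period effect alone puts Bi higher.
O > Bi: relative to Bi, both the across-period and down-group shifts push O's electron affinity up.
F > O: F lies to the right of O in period 2, so the across-period effect alone puts F higher.
Cl > F: this pair runs against the simple trend — see the exception note.
Note the exception: Cl has a higher electron affinity than F, contrary to the simple trend — F's small 2p subshell makes the incoming electron feel strong e⁻–e⁻ repulsion, so Cl actually releases more energy on gaining an electron.
Tabulated electron affinity (kJ/mol): O 141, F 328, Cl 349, Ba 14, Bi 91.
So from lowest to highest: Ba < Bi < O < F < Cl.

Ba < Bi < O < F < Cl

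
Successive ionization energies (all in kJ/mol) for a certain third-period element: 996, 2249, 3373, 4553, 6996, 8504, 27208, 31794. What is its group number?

Look for the largest jump between consecutive ionization energies: IE7/IE6 ≈ 3.2, far larger than any earlier ratio.
That jump marks the point where a core electron is being removed. So the atom has 6 valence electrons.
A main-group element with 6 valence electrons is in group 16.

Group 16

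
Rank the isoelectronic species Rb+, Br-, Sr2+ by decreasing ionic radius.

All of these have 36 electrons, so size is governed by nuclear charge alone: the more protons, the stronger the pull on the same electron cloud, and the smaller the ion.
Nuclear charges: Sr2+ (Z=38), Rb+ (Z=37), Br- (Z=35).
Largest to smallest: Br- > Rb+ > Sr2+.

Br- > Rb+ > Sr2+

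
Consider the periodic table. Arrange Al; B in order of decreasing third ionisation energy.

B > Al

The third ionization energy removes an electron from the +2 ion. For each element: Al²⁺ still has 1 valence electron; B²⁺ still has 1 valence electron.
All are still removing valence electrons, so compare the +2 ions as you would atoms: IE_3 generally rises across a period (higher Z_eff) and falls down a group (larger shell), subject to the usual subshell exceptions.
Valence configurations: Al²⁺ [Ne]3s¹, B²⁺ [He]2s¹.
The numbers (kJ/mol): Al 2745, B 3660.
Hence IE_3: Al < B.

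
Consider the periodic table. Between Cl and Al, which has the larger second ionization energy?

Cl

IE_2 is the cost of taking one more electron from the +1 cation: Cl⁺ still has 6 valence electrons; Al⁺ still has 2 valence electrons.
All are still removing valence electrons, so compare the +1 ions as you would atoms: IE_2 generally rises across a period (higher Z_eff) and falls down a group (larger shell), subject to the usual subshell exceptions.
Valence configurations: Cl⁺ [Ne]3s²3p⁴, Al⁺ [Ne]3s².
Approximate IE_2 values (kJ/mol): Cl 2298, Al 1817.
Putting it together, IE_2: Al < Cl.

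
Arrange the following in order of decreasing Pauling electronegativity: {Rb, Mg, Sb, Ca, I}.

I > Sb > Mg > Ca > Rb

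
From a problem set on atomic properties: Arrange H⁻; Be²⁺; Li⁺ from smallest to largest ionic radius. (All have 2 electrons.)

All of these have 2 electrons, so size is governed by nuclear charge alone: the more protons, the stronger the pull on the same electron cloud, and the smaller the ion.
Nuclear charges: Be²⁺ (Z=4), Li⁺ (Z=3), H⁻ (Z=1).
Smallest to largest: Be²⁺ < Li⁺ < H⁻.

Be²⁺ < Li⁺ < H⁻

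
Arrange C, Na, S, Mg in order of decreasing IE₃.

Consider each +2 ion: C²⁺ still has 2 valence electrons; Na²⁺ is already 1 electron into the core; S²⁺ still has 4 valence electrons; Mg²⁺ is the bare [Ne] core.
Pulling an electron out of a noble-gas core costs far more than removing a remaining valence electron, so Na and Mg sit at the high end of IE_3.
Valence configurations: C²⁺ [He]2s², S²⁺ [Ne]3s²3p².
The numbers (kJ/mol): C 4620, Na 6910, S 3357, Mg 7733.
So the third ionization energies run S < C < Na < Mg.

Mg > Na > C > S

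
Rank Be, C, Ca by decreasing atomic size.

Ca > Be > C

Be is in period 2, group 2; C is in period 2, group 14; Ca is in period 4, group 2.
Across a period the added protons contract the valence shell; down a group each new principal shell makes the atom larger.
Here both period and group differ, so the two effects have to be weighed against each other.
Be > C: Be lies to the left of C in period 2, so the across-period effect alone puts Be larger.
Ca > Be: Ca sits below Be in group 2, so the down-group effect alone puts Ca larger.
Tabulated atomic radius (pm): Be 102, C 75, Ca 171.
So from largest to smallest: Ca > Be > C.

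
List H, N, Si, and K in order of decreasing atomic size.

K, Si, N, H

H is in period 1, group 1; N is in period 2, group 15; Si is in period 3, group 14; K is in period 4, group 1.
Across a period the added protons contract the valence shell; down a group each new principal shell makes the atom larger.
Neither a single period nor a single group — weigh both effects.
N > H: the two effects oppose for this pair; the down-group effect wins (71 vs 32 pm).
Si > N: both effects reinforce here, so Si is clearly the larger of the two.
K > Si: relative to Si, both the across-period and down-group shifts push K's atomic radius up.
Approximate values (pm): H 32, N 71, Si 116, K 196.
So from largest to smallest: K > Si > N > H.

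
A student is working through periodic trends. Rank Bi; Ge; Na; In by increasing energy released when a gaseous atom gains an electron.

In, Na, Bi, Ge

Adding an electron releases more energy for atoms nearer the top right (short of the noble gases).
Neither a single period nor a single group — weigh both effects.
Na > In: the two effects oppose for this pair; the down-group effect wins (53 vs 29 kJ/mol).
Bi > Na: the two effects oppose for this pair; the across-period effect wins (91 vs 53 kJ/mol).
Ge > Bi: the two effects oppose for this pair; the down-group effect wins (119 vs 91 kJ/mol).
For reference (kJ/mol): Na 53, Ge 119, In 29, Bi 91.
So from lowest to highest: In < Na < Bi < Ge.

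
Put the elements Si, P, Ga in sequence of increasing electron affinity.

Ga < P < Si

Si is in period 3, group 14; P is in period 3, group 15; Ga is in period 4, group 13.
Atoms with high Z_eff and room in the valence shell (especially the halogens) have the most exothermic electron affinities.
These span different periods and groups, so the two trends combine.
P > Ga: relative to Ga, both the across-period and down-group shifts push P's electron affinity up.
Si > P: this pair runs against the simple trend — see the exception note.
Note the exception: Si has a higher electron affinity than P, contrary to the simple trend — adding an electron to P's half-filled 3p³ is unfavourable, so Si (3p²) has the more exothermic EA.
Approximate values (kJ/mol): Si 134, P 72, Ga 29.
So from lowest to highest: Ga < P < Si.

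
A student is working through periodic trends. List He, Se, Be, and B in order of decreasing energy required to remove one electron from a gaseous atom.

He > Se > Be > B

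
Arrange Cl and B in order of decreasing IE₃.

Cl > B

The third ionization energy removes an electron from the +2 ion. For each element: Cl²⁺ still has 5 valence electrons; B²⁺ still has 1 valence electron.
All are still removing valence electrons, so compare the +2 ions as you would atoms: IE_3 generally rises across a period (higher Z_eff) and falls down a group (larger shell), subject to the usual subshell exceptions.
Valence configurations: Cl²⁺ [Ne]3s²3p³, B²⁺ [He]2s¹.
Tabulated IE_3 (kJ/mol): Cl 3822, B 3660.
So the third ionization energies run B < Cl.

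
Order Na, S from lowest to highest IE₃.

S < Na

After 2 electrons have been removed, what remains? Na²⁺ is already 1 electron into the core; S²⁺ still has 4 valence electrons.
Pulling an electron out of a noble-gas core costs far more than removing a remaining valence electron, so Na sits at the high end of IE_3.
The numbers (kJ/mol): Na 6910, S 3357.
Putting it together, IE_3: S < Na.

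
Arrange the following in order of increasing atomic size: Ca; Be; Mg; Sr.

Across a period the added protons contract the valence shell; down a group each new principal shell makes the atom larger.
All are in group 2, so atomic radius increases down the group.
So from smallest to largest: Be < Mg < Ca < Sr.

Be < Mg < Ca < Sr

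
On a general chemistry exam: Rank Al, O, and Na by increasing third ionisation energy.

Al < O < Na

After 2 electrons have been removed, what remains? Al²⁺ still has 1 valence electron; O²⁺ still has 4 valence electrons; Na²⁺ is already 1 electron into the core.
Pulling an electron out of a noble-gas core costs far more than removing a remaining valence electron, so Na sits at the high end of IE_3.
Valence configurations: Al²⁺ [Ne]3s¹, O²⁺ [He]2s²2p².
Tabulated IE_3 (kJ/mol): Al 2745, O 5300, Na 6910.
So the third ionization energies run Al < O < Na.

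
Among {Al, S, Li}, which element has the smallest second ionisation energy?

Consider each +1 ion: Al⁺ still has 2 valence electrons; S⁺ still has 5 valence electrons; Li⁺ is the bare [He] core.
Pulling an electron out of a noble-gas core costs far more than removing a remaining valence electron, so Li sits at the high end of IE_2.
Valence configurations: Al⁺ [Ne]3s², S⁺ [Ne]3s²3p³.
Approximate IE_2 values (kJ/mol): Al 1817, S 2252, Li 7298.
Overall IE_2 order: Al < S < Li.

Al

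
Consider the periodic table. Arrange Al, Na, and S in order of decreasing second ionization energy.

Na > S > Al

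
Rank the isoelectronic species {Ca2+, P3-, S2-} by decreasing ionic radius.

P3-, S2-, Ca2+

All of these have 18 electrons, so size is governed by nuclear charge alone: the more protons, the stronger the pull on the same electron cloud, and the smaller the ion.
Nuclear charges: Ca2+ (Z=20), S2- (Z=16), P3- (Z=15).
Largest to smallest: P3- > S2- > Ca2+.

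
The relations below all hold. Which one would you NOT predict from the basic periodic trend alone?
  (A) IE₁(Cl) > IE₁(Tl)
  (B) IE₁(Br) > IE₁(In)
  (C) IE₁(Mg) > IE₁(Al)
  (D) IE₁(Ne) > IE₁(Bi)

(C)

The general trend: IE₁ increases across a period and decreases down a group.
(A) Cl (period 3, group 17) vs Tl (period 6, group 13): the stated order agrees with the simple trend.
(B) Br (period 4, group 17) vs In (period 5, group 13): the stated order agrees with the simple trend.
(C) Mg (period 3, group 2) vs Al (period 3, group 13): the stated order contradicts the simple trend.
(D) Ne (period 2, group 18) vs Bi (period 6, group 15): the stated order agrees with the simple trend.
The exception is (C): Al's single 3p electron is easier to remove than one from Mg's filled 3s².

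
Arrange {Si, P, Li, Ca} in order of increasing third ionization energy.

IE_3 is the cost of taking one more electron from the +2 cation: Si²⁺ still has 2 valence electrons; P²⁺ still has 3 valence electrons; Li²⁺ is already 1 electron into the core; Ca²⁺ is the bare [Ar] core.
Breaking into a closed-shell core is much more expensive than removing a leftover valence electron — Ca and Li have the largest IE_3 here.
Valence configurations: Si²⁺ [Ne]3s², P²⁺ [Ne]3s²3p¹.
P²⁺ loses a lone 3p electron whereas Si²⁺ must break into a filled 3s² pair, so IE_3(Si) > IE_3(P) even though P has the higher nuclear charge.
Tabulated IE_3 (kJ/mol): Si 3232, P 2914, Li 11815, Ca 4912.
Overall IE_3 order: P < Si < Ca < Li.

P < Si < Ca < Li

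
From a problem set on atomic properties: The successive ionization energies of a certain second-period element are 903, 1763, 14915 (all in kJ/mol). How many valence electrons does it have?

Look for the largest jump between consecutive ionization energies: IE3/IE2 ≈ 8.5, far larger than any earlier ratio.
That jump marks the point where a core electron is being removed. So the atom has 2 valence electrons.

2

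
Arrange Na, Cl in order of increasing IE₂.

Cl, Na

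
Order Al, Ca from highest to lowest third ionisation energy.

The third ionization energy removes an electron from the +2 ion. For each element: Al²⁺ still has 1 valence electron; Ca²⁺ is the bare [Ar] core.
Core electrons are held far more tightly than valence electrons, so Ca tops the IE_3 order.
Approximate IE_3 values (kJ/mol): Al 2745, Ca 4912.
Hence IE_3: Al < Ca.

Ca > Al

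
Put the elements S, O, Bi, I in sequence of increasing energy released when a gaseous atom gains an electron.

Bi < O < S < I

O is in period 2, group 16; S is in period 3, group 16; I is in period 5, group 17; Bi is in period 6, group 15.
Atoms with high Z_eff and room in the valence shell (especially the halogens) have the most exothermic electron affinities.
Here both period and group differ, so the two effects have to be weighed against each other.
O > Bi: relative to Bi, both the across-period and down-group shifts push O's electron affinity up.
S > O: this pair runs against the simple trend — see the exception note.
I > S: period and group pull opposite ways; the across-period shift dominates (295 vs 200 kJ/mol).
Note the exception: S has a higher electron affinity than O, contrary to the simple trend — the compact 2p subshell of O repels the added electron more than S's larger 3p does.
Tabulated electron affinity (kJ/mol): O 141, S 200, I 295, Bi 91.
So from lowest to highest: Bi < O < S < I.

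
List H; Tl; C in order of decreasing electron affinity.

H is in period 1, group 1; C is in period 2, group 14; Tl is in period 6, group 13.
EA tends to increase across a period and decrease down a group, though the pattern is less regular than for IE or radius.
Here both period and group differ, so the two effects have to be weighed against each other.
H > Tl: period and group pull opposite ways; the down-group shift dominates (73 vs 19 kJ/mol).
C > H: the two effects oppose for this pair; the across-period effect wins (122 vs 73 kJ/mol).
For reference (kJ/mol): H 73, C 122, Tl 19.
So from highest to lowest: C > H > Tl.

C, H, Tl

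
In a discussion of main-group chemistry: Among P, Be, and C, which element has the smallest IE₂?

The second ionization energy removes an electron from the +1 ion. For each element: P⁺ still has 4 valence electrons; Be⁺ still has 1 valence electron; C⁺ still has 3 valence electrons.
All are still removing valence electrons, so compare the +1 ions as you would atoms: IE_2 generally rises across a period (higher Z_eff) and falls down a group (larger shell), subject to the usual subshell exceptions.
Valence configurations: P⁺ [Ne]3s²3p², Be⁺ [He]2s¹, C⁺ [He]2s²2p¹.
The numbers (kJ/mol): P 1907, Be 1757, C 2353.
Overall IE_2 order: Be < P < C.

Be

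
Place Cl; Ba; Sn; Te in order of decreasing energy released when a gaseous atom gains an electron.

Cl is in period 3, group 17; Sn is in period 5, group 14; Te is in period 5, group 16; Ba is in period 6, group 2.
EA tends to increase across a period and decrease down a group, though the pattern is less regular than for IE or radius.
Neither a single period nor a single group — weigh both effects.
Sn > Ba: relative to Ba, both the across-period and down-group shifts push Sn's electron affinity up.
Te > Sn: Te lies to the right of Sn in period 5, so the across-period effect alone puts Te higher.
Cl > Te: relative to Te, both the across-period and down-group shifts push Cl's electron affinity up.
Approximate values (kJ/mol): Cl 349, Sn 107, Te 190, Ba 14.
So from highest to lowest: Cl > Te > Sn > Ba.

Cl > Te > Sn > Ba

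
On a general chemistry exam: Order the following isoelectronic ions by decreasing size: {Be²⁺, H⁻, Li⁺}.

H⁻ > Li⁺ > Be²⁺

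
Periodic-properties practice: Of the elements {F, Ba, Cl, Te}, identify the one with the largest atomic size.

Ba

F is in period 2, group 17; Cl is in period 3, group 17; Te is in period 5, group 16; Ba is in period 6, group 2.
Radius decreases left→right (rising Z_eff, same n) and increases top→bottom (higher n).
Here both period and group differ, so the two effects have to be weighed against each other.
Cl > F: they share group 17; the group trend gives Cl the larger value.
Te > Cl: relative to Cl, both the across-period and down-group shifts push Te's atomic radius up.
Ba > Te: both effects reinforce here, so Ba is clearly the larger of the two.
Tabulated atomic radius (pm): F 64, Cl 99, Te 136, Ba 196.
The largest atomic size among these belongs to Ba.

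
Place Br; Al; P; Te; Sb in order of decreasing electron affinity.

Al is in period 3, group 13; P is in period 3, group 15; Br is in period 4, group 17; Sb is in period 5, group 15; Te is in period 5, group 16.
Atoms with high Z_eff and room in the valence shell (especially the halogens) have the most exothermic electron affinities.
These span different periods and groups, so the two trends combine.
P > Al: both are in period 3; the period trend gives P the larger value.
Sb > P: this pair runs against the simple trend — see the exception note.
Te > Sb: both are in period 5; the period trend gives Te the larger value.
Br > Te: relative to Te, both the across-period and down-group shifts push Br's electron affinity up.
Note the exception: Sb has a higher electron affinity than P, contrary to the simple trend — both are half-filled np³, but the pairing/repulsion penalty for the added electron shrinks as the p orbitals become larger and more diffuse down the group, and for Sb that outweighs the weaker nuclear attraction.
Approximate values (kJ/mol): Al 42, P 72, Br 325, Sb 103, Te 190.
So from highest to lowest: Br > Te > Sb > P > Al.

Br, Te, Sb, P, Al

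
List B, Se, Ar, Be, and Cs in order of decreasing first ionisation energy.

Ar > Se > Be > B > Cs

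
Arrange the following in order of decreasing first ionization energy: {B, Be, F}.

F, Be, B

Across a period the outer electron is held more tightly (higher IE₁); down a group it sits in a higher shell, more shielded, and comes off more easily.
All lie in period 2; the across-period trend (first ionization energy increases left to right) applies, with the exception below.
Note the exception: Be has a higher first ionization energy than B, contrary to the simple trend — removing B's lone 2p electron is easier than breaking Be's filled 2s².
Approximate values (kJ/mol): Be 900, B 801, F 1681.
So from highest to lowest: F > Be > B.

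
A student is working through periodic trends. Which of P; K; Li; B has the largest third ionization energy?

Li

The third ionization energy removes an electron from the +2 ion. For each element: P²⁺ still has 3 valence electrons; K²⁺ is already 1 electron into the core; Li²⁺ is already 1 electron into the core; B²⁺ still has 1 valence electron.
Core electrons are held far more tightly than valence electrons, so K and Li top the IE_3 order.
Valence configurations: P²⁺ [Ne]3s²3p¹, B²⁺ [He]2s¹.
Tabulated IE_3 (kJ/mol): P 2914, K 4420, Li 11815, B 3660.
Overall IE_3 order: P < B < K < Li.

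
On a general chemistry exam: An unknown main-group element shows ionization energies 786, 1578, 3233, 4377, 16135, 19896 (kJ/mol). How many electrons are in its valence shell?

4

Look for the largest jump between consecutive ionization energies: IE5/IE4 ≈ 3.7, far larger than any earlier ratio.
That jump marks the point where a core electron is being removed. So the atom has 4 valence electrons.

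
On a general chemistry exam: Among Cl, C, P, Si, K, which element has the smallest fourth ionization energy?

Si

IE_4 is the cost of taking one more electron from the +3 cation: Cl³⁺ still has 4 valence electrons; C³⁺ still has 1 valence electron; P³⁺ still has 2 valence electrons; Si³⁺ still has 1 valence electron; K³⁺ is already 2 electrons into the core.
Usually core removal costs more than valence removal, but here the competition is close: a tightly held n=2 valence electron can cost more to remove than an n=3 core electron, so the actual values have to decide it.
Valence configurations: Cl³⁺ [Ne]3s²3p², C³⁺ [He]2s¹, P³⁺ [Ne]3s², Si³⁺ [Ne]3s¹.
The numbers (kJ/mol): Cl 5159, C 6223, P 4964, Si 4356, K 5877.
So the fourth ionization energies run Si < P < Cl < K < C.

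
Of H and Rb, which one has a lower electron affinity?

Rb

H is in period 1, group 1; Rb is in period 5, group 1.
Adding an electron releases more energy for atoms nearer the top right (short of the noble gases).
All are in group 1, so electron affinity increases up the group.
So Rb has the lower electron affinity (Rb < H).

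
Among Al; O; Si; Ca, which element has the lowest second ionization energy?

Consider each +1 ion: Al⁺ still has 2 valence electrons; O⁺ still has 5 valence electrons; Si⁺ still has 3 valence electrons; Ca⁺ still has 1 valence electron.
All are still removing valence electrons, so compare the +1 ions as you would atoms: IE_2 generally rises across a period (higher Z_eff) and falls down a group (larger shell), subject to the usual subshell exceptions.
Valence configurations: Al⁺ [Ne]3s², O⁺ [He]2s²2p³, Si⁺ [Ne]3s²3p¹, Ca⁺ [Ar]4s¹.
Si⁺ loses a lone 3p electron whereas Al⁺ must break into a filled 3s² pair, so IE_2(Al) > IE_2(Si) even though Si has the higher nuclear charge.
Approximate IE_2 values (kJ/mol): Al 1817, O 3388, Si 1577, Ca 1145.
So the second ionization energies run Ca < Si < Al < O.

Ca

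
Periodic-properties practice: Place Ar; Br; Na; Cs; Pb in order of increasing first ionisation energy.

Na is in period 3, group 1; Ar is in period 3, group 18; Br is in period 4, group 17; Cs is in period 6, group 1; Pb is in period 6, group 14.
Across a period the outer electron is held more tightly (higher IE₁); down a group it sits in a higher shell, more shielded, and comes off more easily.
Here both period and group differ, so the two effects have to be weighed against each other.
Na > Cs: they share group 1; the group trend gives Na the larger value.
Pb > Na: period and group pull opposite ways; the across-period shift dominates (716 vs 496 kJ/mol).
Br > Pb: both effects reinforce here, so Br is clearly the higher of the two.
Ar > Br: both effects reinforce here, so Ar is clearly the higher of the two.
For reference (kJ/mol): Na 496, Ar 1521, Br 1140, Cs 376, Pb 716.
So from lowest to highest: Cs < Na < Pb < Br < Ar.

Cs, Na, Pb, Br, Ar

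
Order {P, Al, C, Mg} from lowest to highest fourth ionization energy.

P < C < Mg < Al

The fourth ionization energy removes an electron from the +3 ion. For each element: P³⁺ still has 2 valence electrons; Al³⁺ is the bare [Ne] core; C³⁺ still has 1 valence electron; Mg³⁺ is already 1 electron into the core.
Core electrons are held far more tightly than valence electrons, so Mg and Al top the IE_4 order.
Valence configurations: P³⁺ [Ne]3s², C³⁺ [He]2s¹.
The numbers (kJ/mol): P 4964, Al 11577, C 6223, Mg 10543.
Putting it together, IE_4: P < C < Mg < Al.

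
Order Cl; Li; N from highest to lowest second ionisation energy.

After 1 electron has been removed, what remains? Cl⁺ still has 6 valence electrons; Li⁺ is the bare [He] core; N⁺ still has 4 valence electrons.
Core electrons are held far more tightly than valence electrons, so Li tops the IE_2 order.
Valence configurations: Cl⁺ [Ne]3s²3p⁴, N⁺ [He]2s²2p².
Approximate IE_2 values (kJ/mol): Cl 2298, Li 7298, N 2856.
Overall IE_2 order: Cl < N < Li.

Li > N > Cl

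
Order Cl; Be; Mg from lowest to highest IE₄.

Consider each +3 ion: Cl³⁺ still has 4 valence electrons; Be³⁺ is already 1 electron into the core; Mg³⁺ is already 1 electron into the core.
Pulling an electron out of a noble-gas core costs far more than removing a remaining valence electron, so Mg and Be sit at the high end of IE_4.
Tabulated IE_4 (kJ/mol): Cl 5159, Be 21007, Mg 10543.
So the fourth ionization energies run Cl < Mg < Be.

Cl < Mg < Be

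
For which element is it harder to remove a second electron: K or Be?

K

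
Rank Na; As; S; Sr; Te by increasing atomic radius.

S, As, Te, Na, Sr

Na is in period 3, group 1; S is in period 3, group 16; As is in period 4, group 15; Sr is in period 5, group 2; Te is in period 5, group 16.
Radius decreases left→right (rising Z_eff, same n) and increases top→bottom (higher n).
Neither a single period nor a single group — weigh both effects.
As > S: both effects reinforce here, so As is clearly the larger of the two.
Te > As: the two effects oppose for this pair; the down-group effect wins (136 vs 121 pm).
Na > Te: period and group pull opposite ways; the across-period shift dominates (155 vs 136 pm).
Sr > Na: period and group pull opposite ways; the down-group shift dominates (185 vs 155 pm).
Tabulated atomic radius (pm): Na 155, S 103, As 121, Sr 185, Te 136.
So from smallest to largest: S < As < Te < Na < Sr.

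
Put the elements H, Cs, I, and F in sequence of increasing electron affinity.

Electron affinity generally becomes more exothermic across a period toward the halogens and less exothermic down a group.
These span different periods and groups, so the two trends combine.
H > Cs: they share group 1; the group trend gives H the larger value.
I > H: period and group pull opposite ways; the across-period shift dominates (295 vs 73 kJ/mol).
F > I: they share group 17; the group trend gives F the larger value.
Approximate values (kJ/mol): H 73, F 328, I 295, Cs 46.
So from lowest to highest: Cs < H < I < F.

Cs < H < I < F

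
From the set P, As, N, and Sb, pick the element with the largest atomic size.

Across a period the added protons contract the valence shell; down a group each new principal shell makes the atom larger.
All are in group 15, so atomic radius increases down the group.
The largest atomic size among these belongs to Sb.

Sb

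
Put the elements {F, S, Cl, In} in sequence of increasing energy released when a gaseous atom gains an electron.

In < S < F < Cl

Atoms with high Z_eff and room in the valence shell (especially the halogens) have the most exothermic electron affinities.
Here both period and group differ, so the two effects have to be weighed against each other.
S > In: relative to In, both the across-period and down-group shifts push S's electron affinity up.
F > S: relative to S, both the across-period and down-group shifts push F's electron affinity up.
Cl > F: this pair runs against the simple trend — see the exception note.
Note the exception: Cl has a higher electron affinity than F, contrary to the simple trend — F's small 2p subshell makes the incoming electron feel strong e⁻–e⁻ repulsion, so Cl actually releases more energy on gaining an electron.
For reference (kJ/mol): F 328, S 200, Cl 349, In 29.
So from lowest to highest: In < S < F < Cl.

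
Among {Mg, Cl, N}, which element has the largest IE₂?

N

Consider each +1 ion: Mg⁺ still has 1 valence electron; Cl⁺ still has 6 valence electrons; N⁺ still has 4 valence electrons.
All are still removing valence electrons, so compare the +1 ions as you would atoms: IE_2 generally rises across a period (higher Z_eff) and falls down a group (larger shell), subject to the usual subshell exceptions.
Valence configurations: Mg⁺ [Ne]3s¹, Cl⁺ [Ne]3s²3p⁴, N⁺ [He]2s²2p².
Approximate IE_2 values (kJ/mol): Mg 1451, Cl 2298, N 2856.
So the second ionization energies run Mg < Cl < N.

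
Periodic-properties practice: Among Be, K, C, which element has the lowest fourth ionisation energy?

K

IE_4 is the cost of taking one more electron from the +3 cation: Be³⁺ is already 1 electron into the core; K³⁺ is already 2 electrons into the core; C³⁺ still has 1 valence electron.
Usually core removal costs more than valence removal, but here the competition is close: a tightly held n=2 valence electron can cost more to remove than an n=3 core electron, so the actual values have to decide it.
Approximate IE_4 values (kJ/mol): Be 21007, K 5877, C 6223.
Overall IE_4 order: K < C < Be.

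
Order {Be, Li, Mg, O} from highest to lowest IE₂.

Li > O > Be > Mg

After 1 electron has been removed, what remains? Be⁺ still has 1 valence electron; Li⁺ is the bare [He] core; Mg⁺ still has 1 valence electron; O⁺ still has 5 valence electrons.
Pulling an electron out of a noble-gas core costs far more than removing a remaining valence electron, so Li sits at the high end of IE_2.
Valence configurations: Be⁺ [He]2s¹, Mg⁺ [Ne]3s¹, O⁺ [He]2s²2p³.
Approximate IE_2 values (kJ/mol): Be 1757, Li 7298, Mg 1451, O 3388.
Overall IE_2 order: Mg < Be < O < Li.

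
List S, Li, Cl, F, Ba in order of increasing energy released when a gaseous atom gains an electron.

Ba < Li < S < F < Cl

Li is in period 2, group 1; F is in period 2, group 17; S is in period 3, group 16; Cl is in period 3, group 17; Ba is in period 6, group 2.
EA tends to increase across a period and decrease down a group, though the pattern is less regular than for IE or radius.
These span different periods and groups, so the two trends combine.
Li > Ba: period and group pull opposite ways; the down-group shift dominates (60 vs 14 kJ/mol).
S > Li: the two effects oppose for this pair; the across-period effect wins (200 vs 60 kJ/mol).
F > S: relative to S, both the across-period and down-group shifts push F's electron affinity up.
Cl > F: this pair runs against the simple trend — see the exception note.
Note the exception: Cl has a higher electron affinity than F, contrary to the simple trend — F's small 2p subshell makes the incoming electron feel strong e⁻–e⁻ repulsion, so Cl actually releases more energy on gaining an electron.
For reference (kJ/mol): Li 60, F 328, S 200, Cl 349, Ba 14.
So from lowest to highest: Ba < Li < S < F < Cl.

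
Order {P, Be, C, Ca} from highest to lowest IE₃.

The third ionization energy removes an electron from the +2 ion. For each element: P²⁺ still has 3 valence electrons; Be²⁺ is the bare [He] core; C²⁺ still has 2 valence electrons; Ca²⁺ is the bare [Ar] core.
Breaking into a closed-shell core is much more expensive than removing a leftover valence electron — Ca and Be have the largest IE_3 here.
Valence configurations: P²⁺ [Ne]3s²3p¹, C²⁺ [He]2s².
Tabulated IE_3 (kJ/mol): P 2914, Be 14849, C 4620, Ca 4912.
Hence IE_3: P < C < Ca < Be.

Be > Ca > C > P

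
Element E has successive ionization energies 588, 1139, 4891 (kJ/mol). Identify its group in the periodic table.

Look for the largest jump between consecutive ionization energies: IE3/IE2 ≈ 4.3, far larger than any earlier ratio.
That jump marks the point where a core electron is being removed. So the atom has 2 valence electrons.
A main-group element with 2 valence electrons is in group 2.

Group 2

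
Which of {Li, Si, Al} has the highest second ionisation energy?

Li

IE_2 is the cost of taking one more electron from the +1 cation: Li⁺ is the bare [He] core; Si⁺ still has 3 valence electrons; Al⁺ still has 2 valence electrons.
Core electrons are held far more tightly than valence electrons, so Li tops the IE_2 order.
Valence configurations: Si⁺ [Ne]3s²3p¹, Al⁺ [Ne]3s².
Si⁺ loses a lone 3p electron whereas Al⁺ must break into a filled 3s² pair, so IE_2(Al) > IE_2(Si) even though Si has the higher nuclear charge.
Tabulated IE_2 (kJ/mol): Li 7298, Si 1577, Al 1817.
Overall IE_2 order: Si < Al < Li.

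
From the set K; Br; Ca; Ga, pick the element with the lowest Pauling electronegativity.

K

K is in period 4, group 1; Ca is in period 4, group 2; Ga is in period 4, group 13; Br is in period 4, group 17.
Electronegativity increases across a period and decreases down a group, tracking effective nuclear charge and atomic size.
All lie in period 4, so electronegativity increases left to right.
The lowest Pauling electronegativity among these belongs to K.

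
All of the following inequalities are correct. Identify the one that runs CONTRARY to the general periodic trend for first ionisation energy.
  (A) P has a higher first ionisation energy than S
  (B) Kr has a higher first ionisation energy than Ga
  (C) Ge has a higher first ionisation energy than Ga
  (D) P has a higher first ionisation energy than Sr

The general trend: first ionisation energy increases across a period and decreases down a group.
(A) P (period 3, group 15) vs S (period 3, group 16): the stated order contradicts the simple trend.
(B) Kr (period 4, group 18) vs Ga (period 4, group 13): the stated order agrees with the simple trend.
(C) Ge (period 4, group 14) vs Ga (period 4, group 13): the stated order agrees with the simple trend.
(D) P (period 3, group 15) vs Sr (period 5, group 2): the stated order agrees with the simple trend.
The exception is (A): S (3p⁴) ionizes more easily than half-filled P (3p³) because the paired 3p electron in S is pushed out by e⁻–e⁻ repulsion.

(A)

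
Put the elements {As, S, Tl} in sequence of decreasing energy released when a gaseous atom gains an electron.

S > As > Tl

S is in period 3, group 16; As is in period 4, group 15; Tl is in period 6, group 13.
Adding an electron releases more energy for atoms nearer the top right (short of the noble gases).
Here both period and group differ, so the two effects have to be weighed against each other.
As > Tl: relative to Tl, both the across-period and down-group shifts push As's electron affinity up.
S > As: both effects reinforce here, so S is clearly the higher of the two.
Approximate values (kJ/mol): S 200, As 78, Tl 19.
So from highest to lowest: S > As > Tl.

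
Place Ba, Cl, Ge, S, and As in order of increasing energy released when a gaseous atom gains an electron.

Ba, As, Ge, S, Cl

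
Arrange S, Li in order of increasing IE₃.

Consider each +2 ion: S²⁺ still has 4 valence electrons; Li²⁺ is already 1 electron into the core.
Breaking into a closed-shell core is much more expensive than removing a leftover valence electron — Li has the largest IE_3 here.
Approximate IE_3 values (kJ/mol): S 3357, Li 11815.
Overall IE_3 order: S < Li.

S, Li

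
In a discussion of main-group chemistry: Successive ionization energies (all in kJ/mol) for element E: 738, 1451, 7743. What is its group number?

Group 2

Look for the largest jump between consecutive ionization energies: IE3/IE2 ≈ 5.3, far larger than any earlier ratio.
That jump marks the point where a core electron is being removed. So the atom has 2 valence electrons.
A main-group element with 2 valence electrons is in group 2.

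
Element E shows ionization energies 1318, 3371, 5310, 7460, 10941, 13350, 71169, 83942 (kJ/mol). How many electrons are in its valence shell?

6

Look for the largest jump between consecutive ionization energies: IE7/IE6 ≈ 5.3, far larger than any earlier ratio.
That jump marks the point where a core electron is being removed. So the atom has 6 valence electrons.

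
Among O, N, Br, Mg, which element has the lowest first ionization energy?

Mg

N is in period 2, group 15; O is in period 2, group 16; Mg is in period 3, group 2; Br is in period 4, group 17.
IE₁ increases left→right with effective nuclear charge and decreases top→bottom as the valence shell moves farther out.
Neither a single period nor a single group — weigh both effects.
Br > Mg: the two effects oppose for this pair; the across-period effect wins (1140 vs 738 kJ/mol).
O > Br: the two effects oppose for this pair; the down-group effect wins (1314 vs 1140 kJ/mol).
N > O: this pair runs against the simple trend — see the exception note.
Note the exception: N has a higher first ionization energy than O, contrary to the simple trend — pairing an electron in O's 2p⁴ costs repulsion energy, so O ionizes more easily than half-filled N (2p³).
Approximate values (kJ/mol): N 1402, O 1314, Mg 738, Br 1140.
The lowest first ionization energy among these belongs to Mg.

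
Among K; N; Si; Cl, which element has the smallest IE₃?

Si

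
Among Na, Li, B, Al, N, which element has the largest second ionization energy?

After 1 electron has been removed, what remains? Na⁺ is the bare [Ne] core; Li⁺ is the bare [He] core; B⁺ still has 2 valence electrons; Al⁺ still has 2 valence electrons; N⁺ still has 4 valence electrons.
Core electrons are held far more tightly than valence electrons, so Na and Li top the IE_2 order.
Valence configurations: B⁺ [He]2s², Al⁺ [Ne]3s², N⁺ [He]2s²2p².
Approximate IE_2 values (kJ/mol): Na 4562, Li 7298, B 2427, Al 1817, N 2856.
So the second ionization energies run Al < B < N < Na < Li.

Li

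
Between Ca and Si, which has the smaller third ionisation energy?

Consider each +2 ion: Ca²⁺ is the bare [Ar] core; Si²⁺ still has 2 valence electrons.
Core electrons are held far more tightly than valence electrons, so Ca tops the IE_3 order.
The numbers (kJ/mol): Ca 4912, Si 3232.
So the third ionization energies run Si < Ca.

Si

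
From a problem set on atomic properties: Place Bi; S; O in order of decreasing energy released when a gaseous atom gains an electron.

O is in period 2, group 16; S is in period 3, group 16; Bi is in period 6, group 15.
Atoms with high Z_eff and room in the valence shell (especially the halogens) have the most exothermic electron affinities.
These span different periods and groups, so the two trends combine.
O > Bi: both effects reinforce here, so O is clearly the higher of the two.
S > O: this pair runs against the simple trend — see the exception note.
Note the exception: S has a higher electron affinity than O, contrary to the simple trend — the compact 2p subshell of O repels the added electron more than S's larger 3p does.
For reference (kJ/mol): O 141, S 200, Bi 91.
So from highest to lowest: S > O > Bi.

S > O > Bi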